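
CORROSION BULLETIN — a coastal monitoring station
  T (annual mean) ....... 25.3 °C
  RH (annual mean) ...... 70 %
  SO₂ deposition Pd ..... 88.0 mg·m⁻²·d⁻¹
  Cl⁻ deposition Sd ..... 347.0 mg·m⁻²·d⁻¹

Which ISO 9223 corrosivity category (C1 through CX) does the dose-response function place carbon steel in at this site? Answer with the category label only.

C5

carbon steel: temperature factor f = -0.054·(15.3) = -0.8262
  sulphur-dioxide contribution → 32.23 μm/a
  chloride contribution → 106.3 μm/a
  total first-year rate 138.5 μm/a
138 μm/a falls in (80, 200] for carbon steel → category C5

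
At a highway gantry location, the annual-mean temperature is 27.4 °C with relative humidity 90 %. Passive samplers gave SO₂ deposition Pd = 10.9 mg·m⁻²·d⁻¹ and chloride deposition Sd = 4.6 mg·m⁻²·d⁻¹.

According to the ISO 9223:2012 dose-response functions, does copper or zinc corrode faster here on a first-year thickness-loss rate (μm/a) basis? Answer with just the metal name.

copper

copper: T>10 °C ⇒ hinge -0.080·(27.4−10) = -1.3920
  Pd branch = 0.0053·Pd^0.26·e^(0.059·RH+f) = 0.4961 μm/a
  Sd branch = 0.01025·Sd^0.27·e^(0.036·RH+0.049·T) = 1.513 μm/a
  sum: 0.4961 + 1.513 → r_corr = 2.009 μm/a
zinc: f(T) = -0.071·(T−10) [T>10 °C] = -1.2354
  SO₂ term: 0.0129·10.9^0.44·exp(0.046·90-1.2354) = 0.6738
  Cl⁻ term: 0.0175·4.6^0.57·exp(0.008·90+0.085·27.4) = 0.881
  sum: 0.6738 + 0.881 → r_corr = 1.555 μm/a
Ordering by μm/a: copper (2.01) > zinc (1.55)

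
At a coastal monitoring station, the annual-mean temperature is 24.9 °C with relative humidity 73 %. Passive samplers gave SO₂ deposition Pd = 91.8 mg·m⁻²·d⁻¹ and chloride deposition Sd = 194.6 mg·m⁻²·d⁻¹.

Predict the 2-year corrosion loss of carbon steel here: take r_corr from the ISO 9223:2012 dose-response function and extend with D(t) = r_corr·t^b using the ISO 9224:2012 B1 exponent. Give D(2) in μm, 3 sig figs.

carbon steel: temperature factor f = -0.054·(14.9) = -0.8046
  Pd branch = 1.77·Pd^0.52·e^(0.02·RH+f) = 35.75 μm/a
  Sd branch = 0.102·Sd^0.62·e^(0.033·RH+0.04·T) = 80.66 μm/a
  sum: 35.75 + 80.66 → r_corr = 116.4 μm/a
Long-term exponent b (ISO 9224 Table 2, B1) = 0.523
  D(2) = 116.4 × 2^0.523 = 116.4 × 1.437 = 167.3 μm

D(2) = 167 μm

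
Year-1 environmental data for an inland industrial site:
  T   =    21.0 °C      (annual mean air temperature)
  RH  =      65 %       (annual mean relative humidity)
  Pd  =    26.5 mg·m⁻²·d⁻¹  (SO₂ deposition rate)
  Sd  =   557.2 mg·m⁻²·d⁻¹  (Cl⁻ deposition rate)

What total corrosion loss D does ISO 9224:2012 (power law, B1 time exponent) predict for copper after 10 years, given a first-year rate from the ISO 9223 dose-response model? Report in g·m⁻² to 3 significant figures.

D(10) = 78.3 g·m⁻²

copper: temperature factor f = -0.080·(11.0) = -0.8800
  SO₂ term: 0.0053·26.5^0.26·exp(0.059·65-0.8800) = 0.2386
  Sd branch = 0.01025·Sd^0.27·e^(0.036·RH+0.049·T) = 1.642 μm/a
  sum: 0.2386 + 1.642 → r_corr = 1.88 μm/a
Long-term exponent b (ISO 9224 Table 2, B1) = 0.667
  D(10) = 1.88 × 10^0.667 = 1.88 × 4.645 = 8.734 μm
  Mass loss = 8.734 μm × 8.96 g/cm³ = 78.26 g·m⁻²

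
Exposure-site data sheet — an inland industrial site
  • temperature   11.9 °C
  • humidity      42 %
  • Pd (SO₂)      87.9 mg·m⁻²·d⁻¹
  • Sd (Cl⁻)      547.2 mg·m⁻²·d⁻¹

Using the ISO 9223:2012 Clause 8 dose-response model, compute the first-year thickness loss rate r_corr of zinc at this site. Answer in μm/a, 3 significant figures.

zinc: f(T) = -0.071·(T−10) [T>10 °C] = -0.1349
  sulphur-dioxide contribution → 0.5577 μm/a
  chloride contribution → 2.449 μm/a
  total first-year rate 3.007 μm/a

r_corr = 3.01 μm/a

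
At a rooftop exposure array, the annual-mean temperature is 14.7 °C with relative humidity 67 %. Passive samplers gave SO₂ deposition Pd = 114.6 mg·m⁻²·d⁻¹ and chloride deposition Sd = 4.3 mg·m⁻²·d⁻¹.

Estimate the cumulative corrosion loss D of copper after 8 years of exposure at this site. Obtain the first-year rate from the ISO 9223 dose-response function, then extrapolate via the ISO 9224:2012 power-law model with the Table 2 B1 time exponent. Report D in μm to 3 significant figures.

D(8) = 4.00 μm

copper: f(T) = -0.080·(T−10) [T>10 °C] = -0.3760
  SO₂ term: 0.0053·114.6^0.26·exp(0.059·67-0.3760) = 0.6503
  Sd branch = 0.01025·Sd^0.27·e^(0.036·RH+0.049·T) = 0.3484 μm/a
  r_corr = 0.6503 + 0.3484 = 0.9988 μm/a
Long-term exponent b (ISO 9224 Table 2, B1) = 0.667
  D(8) = 0.9988 × 8^0.667 = 0.9988 × 4.003 = 3.998 μm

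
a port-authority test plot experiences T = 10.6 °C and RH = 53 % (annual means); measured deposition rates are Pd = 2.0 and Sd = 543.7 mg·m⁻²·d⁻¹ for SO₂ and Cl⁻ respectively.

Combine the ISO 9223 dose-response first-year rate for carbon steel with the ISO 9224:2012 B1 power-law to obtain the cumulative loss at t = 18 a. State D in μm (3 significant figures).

D(18) = 234 μm

carbon steel: temperature factor f = -0.054·(0.6) = -0.0324
  sulphur-dioxide contribution → 7.092 μm/a
  chloride contribution → 44.49 μm/a
  total first-year rate 51.58 μm/a
Long-term exponent b (ISO 9224 Table 2, B1) = 0.523
  D(18) = 51.58 × 18^0.523 = 51.58 × 4.534 = 233.9 μm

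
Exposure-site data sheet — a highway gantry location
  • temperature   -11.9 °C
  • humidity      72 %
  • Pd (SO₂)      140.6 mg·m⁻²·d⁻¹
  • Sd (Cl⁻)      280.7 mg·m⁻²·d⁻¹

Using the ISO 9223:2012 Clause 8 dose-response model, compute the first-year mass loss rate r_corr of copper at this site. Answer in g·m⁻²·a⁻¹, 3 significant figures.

copper: f(T) = +0.126·(T−10) [T≤10 °C] = -2.7594
  Pd branch = 0.0053·Pd^0.26·e^(0.059·RH+f) = 0.08497 μm/a
  Sd branch = 0.01025·Sd^0.27·e^(0.036·RH+0.049·T) = 0.3501 μm/a
  sum: 0.08497 + 0.3501 → r_corr = 0.4351 μm/a
Convert to mass loss: 0.4351 μm/a × 8.96 g/cm³ = 3.898 g·m⁻²·a⁻¹

r_corr = 3.90 g·m⁻²·a⁻¹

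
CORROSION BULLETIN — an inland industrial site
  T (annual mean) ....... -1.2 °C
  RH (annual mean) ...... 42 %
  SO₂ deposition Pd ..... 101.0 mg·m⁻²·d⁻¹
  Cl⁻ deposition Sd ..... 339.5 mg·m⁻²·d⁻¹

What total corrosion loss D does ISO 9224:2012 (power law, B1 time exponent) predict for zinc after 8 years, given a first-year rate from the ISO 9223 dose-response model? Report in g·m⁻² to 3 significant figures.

zinc: temperature factor f = +0.038·(-11.2) = -0.4256
  Pd branch = 0.0129·Pd^0.44·e^(0.046·RH+f) = 0.4433 μm/a
  Sd branch = 0.0175·Sd^0.57·e^(0.008·RH+0.085·T) = 0.6127 μm/a
  sum: 0.4433 + 0.6127 → r_corr = 1.056 μm/a
Long-term exponent b (ISO 9224 Table 2, B1) = 0.813
  D(8) = 1.056 × 8^0.813 = 1.056 × 5.423 = 5.726 μm
  Mass loss = 5.726 μm × 7.14 g/cm³ = 40.89 g·m⁻²

D(8) = 40.9 g·m⁻²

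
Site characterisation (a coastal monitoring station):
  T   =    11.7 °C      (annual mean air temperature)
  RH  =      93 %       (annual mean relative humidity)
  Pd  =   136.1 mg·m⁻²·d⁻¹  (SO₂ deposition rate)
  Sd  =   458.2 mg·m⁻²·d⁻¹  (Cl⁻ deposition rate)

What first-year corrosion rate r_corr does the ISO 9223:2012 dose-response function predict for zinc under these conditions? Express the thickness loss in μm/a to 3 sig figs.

r_corr = 10.4 μm/a

zinc: T>10 °C ⇒ hinge -0.071·(11.7−10) = -0.1207
  sulphur-dioxide contribution → 7.161 μm/a
  chloride contribution → 3.272 μm/a
  total first-year rate 10.43 μm/a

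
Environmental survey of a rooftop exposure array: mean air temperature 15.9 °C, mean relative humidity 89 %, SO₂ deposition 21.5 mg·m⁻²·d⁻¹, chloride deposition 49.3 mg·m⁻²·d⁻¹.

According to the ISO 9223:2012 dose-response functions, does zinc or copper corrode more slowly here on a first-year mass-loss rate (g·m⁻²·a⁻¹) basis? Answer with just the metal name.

zinc

zinc: T>10 °C ⇒ hinge -0.071·(15.9−10) = -0.4189
  Pd branch = 0.0129·Pd^0.44·e^(0.046·RH+f) = 1.963 μm/a
  Sd branch = 0.0175·Sd^0.57·e^(0.008·RH+0.085·T) = 1.271 μm/a
  r_corr = 1.963 + 1.271 = 3.234 μm/a
  mass loss = 3.234 μm/a × 7.14 g/cm³ = 23.09 g·m⁻²·a⁻¹
copper: f(T) = -0.080·(T−10) [T>10 °C] = -0.4720
  Pd branch = 0.0053·Pd^0.26·e^(0.059·RH+f) = 1.4 μm/a
  Cl⁻ term: 0.01025·49.3^0.27·exp(0.036·89+0.049·15.9) = 1.576
  sum: 1.4 + 1.576 → r_corr = 2.977 μm/a
  mass loss = 2.977 μm/a × 8.96 g/cm³ = 26.67 g·m⁻²·a⁻¹
Ordering by g·m⁻²·a⁻¹: copper (26.7) > zinc (23.1)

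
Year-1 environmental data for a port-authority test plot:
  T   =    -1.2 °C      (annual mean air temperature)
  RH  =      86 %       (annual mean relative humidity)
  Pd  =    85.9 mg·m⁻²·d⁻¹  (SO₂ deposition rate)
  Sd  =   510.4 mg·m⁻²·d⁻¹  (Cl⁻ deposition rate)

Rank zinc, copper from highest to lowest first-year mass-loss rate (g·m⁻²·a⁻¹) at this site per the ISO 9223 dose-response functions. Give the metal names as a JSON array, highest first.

zinc: f(T) = +0.038·(T−10) [T≤10 °C] = -0.4256
  Pd branch = 0.0129·Pd^0.44·e^(0.046·RH+f) = 3.124 μm/a
  Sd branch = 0.0175·Sd^0.57·e^(0.008·RH+0.085·T) = 1.099 μm/a
  sum: 3.124 + 1.099 → r_corr = 4.224 μm/a
  mass loss = 4.224 μm/a × 7.14 g/cm³ = 30.16 g·m⁻²·a⁻¹
copper: f(T) = +0.126·(T−10) [T≤10 °C] = -1.4112
  SO₂ term: 0.0053·85.9^0.26·exp(0.059·86-1.4112) = 0.6574
  Sd branch = 0.01025·Sd^0.27·e^(0.036·RH+0.049·T) = 1.151 μm/a
  r_corr = 0.6574 + 1.151 = 1.808 μm/a
  mass loss = 1.808 μm/a × 8.96 g/cm³ = 16.2 g·m⁻²·a⁻¹
Ordering by g·m⁻²·a⁻¹: zinc (30.2) > copper (16.2)

["zinc", "copper"]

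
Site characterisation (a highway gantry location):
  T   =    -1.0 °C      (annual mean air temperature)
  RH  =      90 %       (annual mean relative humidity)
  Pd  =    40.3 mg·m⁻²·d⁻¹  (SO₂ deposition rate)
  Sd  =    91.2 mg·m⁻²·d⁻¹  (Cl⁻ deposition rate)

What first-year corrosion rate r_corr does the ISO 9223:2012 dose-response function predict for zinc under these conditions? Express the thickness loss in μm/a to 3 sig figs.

zinc: temperature factor f = +0.038·(-11.0) = -0.4180
  SO₂ term: 0.0129·40.3^0.44·exp(0.046·90-0.4180) = 2.712
  Sd branch = 0.0175·Sd^0.57·e^(0.008·RH+0.085·T) = 0.4325 μm/a
  r_corr = 2.712 + 0.4325 = 3.145 μm/a

r_corr = 3.15 μm/a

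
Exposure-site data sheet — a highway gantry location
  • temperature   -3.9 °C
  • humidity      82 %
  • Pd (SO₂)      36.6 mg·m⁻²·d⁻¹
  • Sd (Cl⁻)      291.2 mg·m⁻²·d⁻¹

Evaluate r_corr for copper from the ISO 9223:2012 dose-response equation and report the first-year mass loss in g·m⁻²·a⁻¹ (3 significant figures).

r_corr = 9.37 g·m⁻²·a⁻¹

copper: f(T) = +0.126·(T−10) [T≤10 °C] = -1.7514
  sulphur-dioxide contribution → 0.296 μm/a
  chloride contribution → 0.7501 μm/a
  ⇒ r_corr(copper) = 1.046 μm/a
Convert to mass loss: 1.046 μm/a × 8.96 g/cm³ = 9.373 g·m⁻²·a⁻¹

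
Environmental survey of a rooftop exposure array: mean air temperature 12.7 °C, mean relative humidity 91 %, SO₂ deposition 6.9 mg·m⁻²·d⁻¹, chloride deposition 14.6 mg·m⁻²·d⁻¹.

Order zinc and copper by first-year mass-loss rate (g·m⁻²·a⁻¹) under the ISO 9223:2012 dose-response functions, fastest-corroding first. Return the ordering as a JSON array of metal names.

zinc: f(T) = -0.071·(T−10) [T>10 °C] = -0.1917
  sulphur-dioxide contribution → 1.638 μm/a
  chloride contribution → 0.4917 μm/a
  total first-year rate 2.13 μm/a
  mass loss = 2.13 μm/a × 7.14 g/cm³ = 15.21 g·m⁻²·a⁻¹
copper: f(T) = -0.080·(T−10) [T>10 °C] = -0.2160
  sulphur-dioxide contribution → 1.515 μm/a
  chloride contribution → 1.043 μm/a
  ⇒ r_corr(copper) = 2.557 μm/a
  mass loss = 2.557 μm/a × 8.96 g/cm³ = 22.91 g·m⁻²·a⁻¹
Ordering by g·m⁻²·a⁻¹: copper (22.9) > zinc (15.2)

["copper", "zinc"]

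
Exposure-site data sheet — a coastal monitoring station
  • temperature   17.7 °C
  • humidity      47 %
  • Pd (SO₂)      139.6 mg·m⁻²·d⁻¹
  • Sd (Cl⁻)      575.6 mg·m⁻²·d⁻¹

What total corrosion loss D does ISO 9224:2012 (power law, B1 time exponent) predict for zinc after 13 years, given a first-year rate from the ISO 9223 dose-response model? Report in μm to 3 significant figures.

zinc: temperature factor f = -0.071·(7.7) = -0.5467
  sulphur-dioxide contribution → 0.57 μm/a
  chloride contribution → 4.295 μm/a
  ⇒ r_corr(zinc) = 4.865 μm/a
Long-term exponent b (ISO 9224 Table 2, B1) = 0.813
  D(13) = 4.865 × 13^0.813 = 4.865 × 8.047 = 39.15 μm

D(13) = 39.2 μm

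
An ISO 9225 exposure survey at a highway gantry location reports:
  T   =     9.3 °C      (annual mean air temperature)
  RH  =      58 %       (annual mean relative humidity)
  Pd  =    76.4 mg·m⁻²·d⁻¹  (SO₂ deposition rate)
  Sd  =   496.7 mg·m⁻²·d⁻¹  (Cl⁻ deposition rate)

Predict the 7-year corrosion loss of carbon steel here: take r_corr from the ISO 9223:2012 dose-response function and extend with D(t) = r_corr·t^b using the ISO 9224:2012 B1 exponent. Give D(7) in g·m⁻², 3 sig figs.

carbon steel: temperature factor f = +0.150·(-0.7) = -0.1050
  Pd branch = 1.77·Pd^0.52·e^(0.02·RH+f) = 48.46 μm/a
  Sd branch = 0.102·Sd^0.62·e^(0.033·RH+0.04·T) = 47.1 μm/a
  sum: 48.46 + 47.1 → r_corr = 95.55 μm/a
Power-law: D(7) = r_corr · 7^0.523
  D(7) = 95.55 × 7^0.523 = 95.55 × 2.767 = 264.4 μm
  Mass loss = 264.4 μm × 7.85 g/cm³ = 2075 g·m⁻²

D(7) = 2.08e+03 g·m⁻²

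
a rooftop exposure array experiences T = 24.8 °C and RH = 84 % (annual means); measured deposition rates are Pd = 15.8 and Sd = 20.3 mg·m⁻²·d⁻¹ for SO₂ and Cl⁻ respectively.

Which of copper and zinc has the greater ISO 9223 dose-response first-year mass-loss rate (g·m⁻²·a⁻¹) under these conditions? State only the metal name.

copper

copper: T>10 °C ⇒ hinge -0.080·(24.8−10) = -1.1840
  sulphur-dioxide contribution → 0.4722 μm/a
  chloride contribution → 1.603 μm/a
  ⇒ r_corr(copper) = 2.075 μm/a
  mass loss = 2.075 μm/a × 8.96 g/cm³ = 18.59 g·m⁻²·a⁻¹
zinc: T>10 °C ⇒ hinge -0.071·(24.8−10) = -1.0508
  sulphur-dioxide contribution → 0.724 μm/a
  chloride contribution → 1.569 μm/a
  ⇒ r_corr(zinc) = 2.293 μm/a
  mass loss = 2.293 μm/a × 7.14 g/cm³ = 16.37 g·m⁻²·a⁻¹
Ordering by g·m⁻²·a⁻¹: copper (18.6) > zinc (16.4)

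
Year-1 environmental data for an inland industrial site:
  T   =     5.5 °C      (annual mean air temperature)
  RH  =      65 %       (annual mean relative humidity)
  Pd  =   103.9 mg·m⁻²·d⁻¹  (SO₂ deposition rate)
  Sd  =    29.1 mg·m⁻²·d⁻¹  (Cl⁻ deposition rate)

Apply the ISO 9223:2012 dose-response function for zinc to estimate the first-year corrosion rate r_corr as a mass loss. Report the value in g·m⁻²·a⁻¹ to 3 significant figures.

zinc: temperature factor f = +0.038·(-4.5) = -0.1710
  sulphur-dioxide contribution → 1.668 μm/a
  chloride contribution → 0.3209 μm/a
  ⇒ r_corr(zinc) = 1.989 μm/a
Convert to mass loss: 1.989 μm/a × 7.14 g/cm³ = 14.2 g·m⁻²·a⁻¹

r_corr = 14.2 g·m⁻²·a⁻¹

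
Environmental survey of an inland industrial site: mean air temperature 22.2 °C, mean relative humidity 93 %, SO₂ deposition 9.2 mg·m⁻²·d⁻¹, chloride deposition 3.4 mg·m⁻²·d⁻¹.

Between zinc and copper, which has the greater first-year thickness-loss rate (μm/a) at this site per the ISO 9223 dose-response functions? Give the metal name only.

zinc: temperature factor f = -0.071·(12.2) = -0.8662
  Pd branch = 0.0129·Pd^0.44·e^(0.046·RH+f) = 1.038 μm/a
  Sd branch = 0.0175·Sd^0.57·e^(0.008·RH+0.085·T) = 0.4882 μm/a
  sum: 1.038 + 0.4882 → r_corr = 1.527 μm/a
copper: T>10 °C ⇒ hinge -0.080·(22.2−10) = -0.9760
  Pd branch = 0.0053·Pd^0.26·e^(0.059·RH+f) = 0.8589 μm/a
  Sd branch = 0.01025·Sd^0.27·e^(0.036·RH+0.049·T) = 1.204 μm/a
  r_corr = 0.8589 + 1.204 = 2.063 μm/a
Ordering by μm/a: copper (2.06) > zinc (1.53)

copper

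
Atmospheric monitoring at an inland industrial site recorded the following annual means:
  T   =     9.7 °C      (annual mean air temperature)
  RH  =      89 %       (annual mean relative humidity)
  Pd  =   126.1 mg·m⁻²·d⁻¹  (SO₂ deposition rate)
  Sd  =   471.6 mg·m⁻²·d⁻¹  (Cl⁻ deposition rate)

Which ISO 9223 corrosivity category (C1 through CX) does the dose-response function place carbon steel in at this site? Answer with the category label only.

CX

carbon steel: f(T) = +0.150·(T−10) [T≤10 °C] = -0.0450
  sulphur-dioxide contribution → 124.1 μm/a
  chloride contribution → 128.9 μm/a
  ⇒ r_corr(carbon steel) = 253 μm/a
Category bounds: 200…700 μm/a bracket r_corr ⇒ CX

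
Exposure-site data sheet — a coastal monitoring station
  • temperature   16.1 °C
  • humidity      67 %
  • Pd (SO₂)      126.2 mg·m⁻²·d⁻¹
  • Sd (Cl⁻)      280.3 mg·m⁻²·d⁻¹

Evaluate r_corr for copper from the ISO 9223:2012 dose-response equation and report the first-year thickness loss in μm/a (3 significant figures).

copper: T>10 °C ⇒ hinge -0.080·(16.1−10) = -0.4880
  SO₂ term: 0.0053·126.2^0.26·exp(0.059·67-0.4880) = 0.5962
  Cl⁻ term: 0.01025·280.3^0.27·exp(0.036·67+0.049·16.1) = 1.153
  r_corr = 0.5962 + 1.153 = 1.749 μm/a

r_corr = 1.75 μm/a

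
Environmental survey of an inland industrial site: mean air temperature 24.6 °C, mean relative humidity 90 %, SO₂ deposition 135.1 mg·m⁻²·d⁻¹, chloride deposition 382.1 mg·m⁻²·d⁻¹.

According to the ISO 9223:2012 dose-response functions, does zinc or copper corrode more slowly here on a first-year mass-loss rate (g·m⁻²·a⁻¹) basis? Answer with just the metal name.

copper

zinc: T>10 °C ⇒ hinge -0.071·(24.6−10) = -1.0366
  Pd branch = 0.0129·Pd^0.44·e^(0.046·RH+f) = 2.488 μm/a
  Sd branch = 0.0175·Sd^0.57·e^(0.008·RH+0.085·T) = 8.623 μm/a
  sum: 2.488 + 8.623 → r_corr = 11.11 μm/a
  mass loss = 11.11 μm/a × 7.14 g/cm³ = 79.34 g·m⁻²·a⁻¹
copper: temperature factor f = -0.080·(14.6) = -1.1680
  SO₂ term: 0.0053·135.1^0.26·exp(0.059·90-1.1680) = 1.194
  Cl⁻ term: 0.01025·382.1^0.27·exp(0.036·90+0.049·24.6) = 4.35
  sum: 1.194 + 4.35 → r_corr = 5.545 μm/a
  mass loss = 5.545 μm/a × 8.96 g/cm³ = 49.68 g·m⁻²·a⁻¹
Ordering by g·m⁻²·a⁻¹: zinc (79.3) > copper (49.7)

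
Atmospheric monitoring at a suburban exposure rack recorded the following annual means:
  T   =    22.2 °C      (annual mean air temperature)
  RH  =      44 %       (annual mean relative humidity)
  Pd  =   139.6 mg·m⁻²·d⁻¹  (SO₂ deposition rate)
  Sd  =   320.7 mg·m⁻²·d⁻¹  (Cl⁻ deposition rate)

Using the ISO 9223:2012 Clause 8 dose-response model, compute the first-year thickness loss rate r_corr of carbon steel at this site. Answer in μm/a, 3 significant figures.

carbon steel: temperature factor f = -0.054·(12.2) = -0.6588
  Pd branch = 1.77·Pd^0.52·e^(0.02·RH+f) = 28.8 μm/a
  Sd branch = 0.102·Sd^0.62·e^(0.033·RH+0.04·T) = 37.9 μm/a
  sum: 28.8 + 37.9 → r_corr = 66.7 μm/a

r_corr = 66.7 μm/a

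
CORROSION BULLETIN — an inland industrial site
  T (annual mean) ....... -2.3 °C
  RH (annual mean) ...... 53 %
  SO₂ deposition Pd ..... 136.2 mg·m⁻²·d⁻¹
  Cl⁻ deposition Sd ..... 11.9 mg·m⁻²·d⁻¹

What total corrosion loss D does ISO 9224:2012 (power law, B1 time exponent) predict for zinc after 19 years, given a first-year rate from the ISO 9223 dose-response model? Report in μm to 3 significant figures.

zinc: T≤10 °C ⇒ hinge +0.038·(-2.3−10) = -0.4674
  sulphur-dioxide contribution → 0.8044 μm/a
  chloride contribution → 0.09023 μm/a
  total first-year rate 0.8946 μm/a
ISO 9224: D(t) = r_corr · t^b with b = 0.813 (zinc, B1)
  D(19) = 0.8946 × 19^0.813 = 0.8946 × 10.96 = 9.8 μm

D(19) = 9.80 μm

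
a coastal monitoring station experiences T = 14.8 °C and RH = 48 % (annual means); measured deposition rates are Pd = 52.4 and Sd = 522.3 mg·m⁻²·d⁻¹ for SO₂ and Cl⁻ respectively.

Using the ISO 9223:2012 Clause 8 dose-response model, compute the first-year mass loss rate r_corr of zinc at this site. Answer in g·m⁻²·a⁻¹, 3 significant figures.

r_corr = 26.3 g·m⁻²·a⁻¹

zinc: temperature factor f = -0.071·(4.8) = -0.3408
  Pd branch = 0.0129·Pd^0.44·e^(0.046·RH+f) = 0.4764 μm/a
  Cl⁻ term: 0.0175·522.3^0.57·exp(0.008·48+0.085·14.8) = 3.202
  sum: 0.4764 + 3.202 → r_corr = 3.678 μm/a
Convert to mass loss: 3.678 μm/a × 7.14 g/cm³ = 26.26 g·m⁻²·a⁻¹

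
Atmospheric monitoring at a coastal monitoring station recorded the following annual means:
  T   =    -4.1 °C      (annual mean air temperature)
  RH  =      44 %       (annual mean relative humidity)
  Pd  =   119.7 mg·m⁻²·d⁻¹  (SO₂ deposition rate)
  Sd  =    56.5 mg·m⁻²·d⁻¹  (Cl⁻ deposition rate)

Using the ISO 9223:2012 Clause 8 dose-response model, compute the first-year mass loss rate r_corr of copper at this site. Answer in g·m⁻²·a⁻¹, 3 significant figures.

copper: f(T) = +0.126·(T−10) [T≤10 °C] = -1.7766
  sulphur-dioxide contribution → 0.04173 μm/a
  chloride contribution → 0.1215 μm/a
  total first-year rate 0.1632 μm/a
Convert to mass loss: 0.1632 μm/a × 8.96 g/cm³ = 1.462 g·m⁻²·a⁻¹

r_corr = 1.46 g·m⁻²·a⁻¹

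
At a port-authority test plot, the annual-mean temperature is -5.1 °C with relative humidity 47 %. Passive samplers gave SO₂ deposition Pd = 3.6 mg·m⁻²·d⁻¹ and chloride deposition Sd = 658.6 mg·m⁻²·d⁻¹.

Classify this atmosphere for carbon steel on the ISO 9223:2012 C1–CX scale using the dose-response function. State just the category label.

C2

carbon steel: T≤10 °C ⇒ hinge +0.150·(-5.1−10) = -2.2650
  sulphur-dioxide contribution → 0.9158 μm/a
  chloride contribution → 21.94 μm/a
  total first-year rate 22.85 μm/a
Category bounds: 1.3…25 μm/a bracket r_corr ⇒ C2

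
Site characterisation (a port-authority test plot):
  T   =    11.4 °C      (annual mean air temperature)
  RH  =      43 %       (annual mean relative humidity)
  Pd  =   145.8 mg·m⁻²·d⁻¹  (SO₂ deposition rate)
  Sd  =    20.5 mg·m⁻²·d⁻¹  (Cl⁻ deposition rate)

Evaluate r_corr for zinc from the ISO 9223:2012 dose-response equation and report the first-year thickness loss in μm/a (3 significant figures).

zinc: f(T) = -0.071·(T−10) [T>10 °C] = -0.0994
  SO₂ term: 0.0129·145.8^0.44·exp(0.046·43-0.0994) = 0.756
  Cl⁻ term: 0.0175·20.5^0.57·exp(0.008·43+0.085·11.4) = 0.3639
  sum: 0.756 + 0.3639 → r_corr = 1.12 μm/a

r_corr = 1.12 μm/a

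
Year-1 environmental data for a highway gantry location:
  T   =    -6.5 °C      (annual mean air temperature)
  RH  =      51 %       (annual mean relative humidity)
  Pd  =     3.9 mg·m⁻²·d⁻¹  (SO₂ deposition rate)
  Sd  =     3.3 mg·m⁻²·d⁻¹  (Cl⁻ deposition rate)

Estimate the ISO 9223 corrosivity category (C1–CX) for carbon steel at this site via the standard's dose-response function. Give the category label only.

C2

carbon steel: T≤10 °C ⇒ hinge +0.150·(-6.5−10) = -2.4750
  Pd branch = 1.77·Pd^0.52·e^(0.02·RH+f) = 0.8384 μm/a
  Cl⁻ term: 0.102·3.3^0.62·exp(0.033·51+0.04·-6.5) = 0.8873
  r_corr = 0.8384 + 0.8873 = 1.726 μm/a
1.73 μm/a falls in (1.3, 25] for carbon steel → category C2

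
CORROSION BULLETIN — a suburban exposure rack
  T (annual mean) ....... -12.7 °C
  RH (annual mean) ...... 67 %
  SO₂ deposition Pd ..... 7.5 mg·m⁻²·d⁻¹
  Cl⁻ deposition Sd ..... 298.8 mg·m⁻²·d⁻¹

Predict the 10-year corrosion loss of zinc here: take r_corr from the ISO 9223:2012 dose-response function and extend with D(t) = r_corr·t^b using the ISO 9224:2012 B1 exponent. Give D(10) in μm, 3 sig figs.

zinc: temperature factor f = +0.038·(-22.7) = -0.8626
  sulphur-dioxide contribution → 0.2881 μm/a
  chloride contribution → 0.2618 μm/a
  total first-year rate 0.5499 μm/a
ISO 9224: D(t) = r_corr · t^b with b = 0.813 (zinc, B1)
  D(10) = 0.5499 × 10^0.813 = 0.5499 × 6.501 = 3.575 μm

D(10) = 3.57 μm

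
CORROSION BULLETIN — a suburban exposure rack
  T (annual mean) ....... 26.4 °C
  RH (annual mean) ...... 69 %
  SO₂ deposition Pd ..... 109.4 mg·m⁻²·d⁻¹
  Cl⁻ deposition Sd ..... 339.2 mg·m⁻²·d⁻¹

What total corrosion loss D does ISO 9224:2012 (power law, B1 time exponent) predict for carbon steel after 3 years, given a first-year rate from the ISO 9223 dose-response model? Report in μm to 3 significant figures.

carbon steel: T>10 °C ⇒ hinge -0.054·(26.4−10) = -0.8856
  SO₂ term: 1.77·109.4^0.52·exp(0.02·69-0.8856) = 33.34
  Sd branch = 0.102·Sd^0.62·e^(0.033·RH+0.04·T) = 105.9 μm/a
  r_corr = 33.34 + 105.9 = 139.3 μm/a
ISO 9224: D(t) = r_corr · t^b with b = 0.523 (carbon steel, B1)
  D(3) = 139.3 × 3^0.523 = 139.3 × 1.776 = 247.4 μm

D(3) = 247 μm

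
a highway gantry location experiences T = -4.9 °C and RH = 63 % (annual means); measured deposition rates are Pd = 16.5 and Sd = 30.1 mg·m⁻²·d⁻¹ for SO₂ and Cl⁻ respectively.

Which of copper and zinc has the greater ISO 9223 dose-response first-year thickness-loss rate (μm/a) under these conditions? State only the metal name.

zinc

copper: temperature factor f = +0.126·(-14.9) = -1.8774
  SO₂ term: 0.0053·16.5^0.26·exp(0.059·63-1.8774) = 0.06914
  Cl⁻ term: 0.01025·30.1^0.27·exp(0.036·63+0.049·-4.9) = 0.1953
  sum: 0.06914 + 0.1953 → r_corr = 0.2644 μm/a
zinc: T≤10 °C ⇒ hinge +0.038·(-4.9−10) = -0.5662
  SO₂ term: 0.0129·16.5^0.44·exp(0.046·63-0.5662) = 0.456
  Cl⁻ term: 0.0175·30.1^0.57·exp(0.008·63+0.085·-4.9) = 0.133
  sum: 0.456 + 0.133 → r_corr = 0.589 μm/a
Ordering by μm/a: zinc (0.589) > copper (0.264)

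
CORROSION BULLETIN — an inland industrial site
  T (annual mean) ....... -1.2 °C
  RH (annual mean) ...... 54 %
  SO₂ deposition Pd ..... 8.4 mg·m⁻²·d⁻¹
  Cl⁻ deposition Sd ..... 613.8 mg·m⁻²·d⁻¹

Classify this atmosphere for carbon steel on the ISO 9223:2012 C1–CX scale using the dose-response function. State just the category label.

C3

carbon steel: temperature factor f = +0.150·(-11.2) = -1.6800
  Pd branch = 1.77·Pd^0.52·e^(0.02·RH+f) = 2.938 μm/a
  Sd branch = 0.102·Sd^0.62·e^(0.033·RH+0.04·T) = 30.92 μm/a
  r_corr = 2.938 + 30.92 = 33.86 μm/a
ISO 9223 Table 2 (carbon steel): 25 < 33.9 ≤ 50 μm/a ⇒ C3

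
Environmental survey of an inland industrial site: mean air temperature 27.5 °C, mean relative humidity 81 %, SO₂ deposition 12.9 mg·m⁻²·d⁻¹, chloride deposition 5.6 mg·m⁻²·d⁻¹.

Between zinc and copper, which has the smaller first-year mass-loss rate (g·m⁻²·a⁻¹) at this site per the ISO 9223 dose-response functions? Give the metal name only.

zinc

zinc: temperature factor f = -0.071·(17.5) = -1.2425
  sulphur-dioxide contribution → 0.4762 μm/a
  chloride contribution → 0.9249 μm/a
  total first-year rate 1.401 μm/a
  mass loss = 1.401 μm/a × 7.14 g/cm³ = 10 g·m⁻²·a⁻¹
copper: f(T) = -0.080·(T−10) [T>10 °C] = -1.4000
  sulphur-dioxide contribution → 0.3024 μm/a
  chloride contribution → 1.16 μm/a
  total first-year rate 1.462 μm/a
  mass loss = 1.462 μm/a × 8.96 g/cm³ = 13.1 g·m⁻²·a⁻¹
Ordering by g·m⁻²·a⁻¹: copper (13.1) > zinc (10)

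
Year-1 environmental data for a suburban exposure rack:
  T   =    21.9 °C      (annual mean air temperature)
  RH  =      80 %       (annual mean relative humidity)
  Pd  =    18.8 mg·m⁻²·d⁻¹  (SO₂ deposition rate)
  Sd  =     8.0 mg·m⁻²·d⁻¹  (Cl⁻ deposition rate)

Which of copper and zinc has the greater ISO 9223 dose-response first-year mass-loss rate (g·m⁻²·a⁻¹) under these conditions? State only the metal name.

copper: T>10 °C ⇒ hinge -0.080·(21.9−10) = -0.9520
  SO₂ term: 0.0053·18.8^0.26·exp(0.059·80-0.9520) = 0.492
  Cl⁻ term: 0.01025·8.0^0.27·exp(0.036·80+0.049·21.9) = 0.9362
  sum: 0.492 + 0.9362 → r_corr = 1.428 μm/a
  mass loss = 1.428 μm/a × 8.96 g/cm³ = 12.8 g·m⁻²·a⁻¹
zinc: f(T) = -0.071·(T−10) [T>10 °C] = -0.8449
  Pd branch = 0.0129·Pd^0.44·e^(0.046·RH+f) = 0.7989 μm/a
  Sd branch = 0.0175·Sd^0.57·e^(0.008·RH+0.085·T) = 0.6985 μm/a
  sum: 0.7989 + 0.6985 → r_corr = 1.497 μm/a
  mass loss = 1.497 μm/a × 7.14 g/cm³ = 10.69 g·m⁻²·a⁻¹
Ordering by g·m⁻²·a⁻¹: copper (12.8) > zinc (10.7)

copper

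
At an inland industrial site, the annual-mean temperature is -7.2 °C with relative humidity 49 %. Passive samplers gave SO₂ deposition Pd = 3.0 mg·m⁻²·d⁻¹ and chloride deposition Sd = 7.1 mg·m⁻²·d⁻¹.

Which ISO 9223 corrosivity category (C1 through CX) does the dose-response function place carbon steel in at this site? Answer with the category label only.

carbon steel: f(T) = +0.150·(T−10) [T≤10 °C] = -2.5800
  Pd branch = 1.77·Pd^0.52·e^(0.02·RH+f) = 0.6327 μm/a
  Sd branch = 0.102·Sd^0.62·e^(0.033·RH+0.04·T) = 1.299 μm/a
  r_corr = 0.6327 + 1.299 = 1.932 μm/a
Category bounds: 1.3…25 μm/a bracket r_corr ⇒ C2

C2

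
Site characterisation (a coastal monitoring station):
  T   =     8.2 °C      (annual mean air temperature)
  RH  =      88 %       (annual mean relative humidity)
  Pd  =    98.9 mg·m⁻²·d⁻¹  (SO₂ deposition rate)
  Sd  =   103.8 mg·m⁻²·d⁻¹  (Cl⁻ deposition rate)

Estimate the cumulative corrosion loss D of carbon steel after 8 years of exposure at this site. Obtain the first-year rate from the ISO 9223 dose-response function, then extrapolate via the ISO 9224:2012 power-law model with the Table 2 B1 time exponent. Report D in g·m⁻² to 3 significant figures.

D(8) = 3.06e+03 g·m⁻²

carbon steel: f(T) = +0.150·(T−10) [T≤10 °C] = -0.2700
  Pd branch = 1.77·Pd^0.52·e^(0.02·RH+f) = 85.62 μm/a
  Sd branch = 0.102·Sd^0.62·e^(0.033·RH+0.04·T) = 45.95 μm/a
  sum: 85.62 + 45.95 → r_corr = 131.6 μm/a
Power-law: D(8) = r_corr · 8^0.523
  D(8) = 131.6 × 8^0.523 = 131.6 × 2.967 = 390.4 μm
  Mass loss = 390.4 μm × 7.85 g/cm³ = 3064 g·m⁻²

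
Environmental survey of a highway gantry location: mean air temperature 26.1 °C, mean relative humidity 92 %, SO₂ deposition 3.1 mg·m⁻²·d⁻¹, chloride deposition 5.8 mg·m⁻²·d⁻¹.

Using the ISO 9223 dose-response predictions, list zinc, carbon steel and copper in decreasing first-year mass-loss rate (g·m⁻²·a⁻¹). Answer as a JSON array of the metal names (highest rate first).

zinc: temperature factor f = -0.071·(16.1) = -1.1431
  sulphur-dioxide contribution → 0.4659 μm/a
  chloride contribution → 0.9148 μm/a
  ⇒ r_corr(zinc) = 1.381 μm/a
  mass loss = 1.381 μm/a × 7.14 g/cm³ = 9.858 g·m⁻²·a⁻¹
carbon steel: temperature factor f = -0.054·(16.1) = -0.8694
  sulphur-dioxide contribution → 8.414 μm/a
  chloride contribution → 17.94 μm/a
  total first-year rate 26.36 μm/a
  mass loss = 26.36 μm/a × 7.85 g/cm³ = 206.9 g·m⁻²·a⁻¹
copper: f(T) = -0.080·(T−10) [T>10 °C] = -1.2880
  sulphur-dioxide contribution → 0.4467 μm/a
  chloride contribution → 1.624 μm/a
  total first-year rate 2.071 μm/a
  mass loss = 2.071 μm/a × 8.96 g/cm³ = 18.56 g·m⁻²·a⁻¹
Ordering by g·m⁻²·a⁻¹: carbon steel (207) > copper (18.6) > zinc (9.86)

["carbon steel", "copper", "zinc"]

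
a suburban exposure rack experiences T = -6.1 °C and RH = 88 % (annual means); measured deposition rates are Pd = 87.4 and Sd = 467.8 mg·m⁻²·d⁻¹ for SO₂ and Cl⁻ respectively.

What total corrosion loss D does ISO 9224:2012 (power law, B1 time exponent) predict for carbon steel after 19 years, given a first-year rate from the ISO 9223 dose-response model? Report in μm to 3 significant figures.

carbon steel: temperature factor f = +0.150·(-16.1) = -2.4150
  sulphur-dioxide contribution → 9.399 μm/a
  chloride contribution → 65.96 μm/a
  total first-year rate 75.36 μm/a
Long-term exponent b (ISO 9224 Table 2, B1) = 0.523
  D(19) = 75.36 × 19^0.523 = 75.36 × 4.664 = 351.5 μm

D(19) = 351 μm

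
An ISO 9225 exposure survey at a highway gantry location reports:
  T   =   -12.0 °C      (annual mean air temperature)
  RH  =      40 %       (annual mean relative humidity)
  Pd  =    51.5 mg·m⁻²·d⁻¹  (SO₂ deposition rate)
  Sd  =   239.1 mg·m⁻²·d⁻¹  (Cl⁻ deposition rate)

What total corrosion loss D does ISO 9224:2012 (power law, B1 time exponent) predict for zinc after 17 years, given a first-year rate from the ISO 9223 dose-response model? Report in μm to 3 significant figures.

zinc: T≤10 °C ⇒ hinge +0.038·(-12.0−10) = -0.8360
  Pd branch = 0.0129·Pd^0.44·e^(0.046·RH+f) = 0.1994 μm/a
  Sd branch = 0.0175·Sd^0.57·e^(0.008·RH+0.085·T) = 0.1972 μm/a
  sum: 0.1994 + 0.1972 → r_corr = 0.3966 μm/a
Power-law: D(17) = r_corr · 17^0.813
  D(17) = 0.3966 × 17^0.813 = 0.3966 × 10.01 = 3.969 μm

D(17) = 3.97 μm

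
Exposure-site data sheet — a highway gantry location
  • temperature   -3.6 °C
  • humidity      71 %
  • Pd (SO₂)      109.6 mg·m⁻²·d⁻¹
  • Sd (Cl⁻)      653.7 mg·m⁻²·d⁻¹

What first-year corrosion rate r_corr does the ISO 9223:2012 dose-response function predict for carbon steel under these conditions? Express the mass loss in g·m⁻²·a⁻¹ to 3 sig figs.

r_corr = 488 g·m⁻²·a⁻¹

carbon steel: temperature factor f = +0.150·(-13.6) = -2.0400
  sulphur-dioxide contribution → 10.95 μm/a
  chloride contribution → 51.19 μm/a
  ⇒ r_corr(carbon steel) = 62.14 μm/a
Convert to mass loss: 62.14 μm/a × 7.85 g/cm³ = 487.8 g·m⁻²·a⁻¹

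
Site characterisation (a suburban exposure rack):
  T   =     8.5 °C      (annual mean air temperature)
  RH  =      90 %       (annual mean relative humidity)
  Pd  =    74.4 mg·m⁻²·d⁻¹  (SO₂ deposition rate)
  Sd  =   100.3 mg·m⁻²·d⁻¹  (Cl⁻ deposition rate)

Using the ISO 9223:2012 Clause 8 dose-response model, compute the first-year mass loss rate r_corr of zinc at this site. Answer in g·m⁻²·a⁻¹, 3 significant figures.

zinc: temperature factor f = +0.038·(-1.5) = -0.0570
  SO₂ term: 0.0129·74.4^0.44·exp(0.046·90-0.0570) = 5.097
  Cl⁻ term: 0.0175·100.3^0.57·exp(0.008·90+0.085·8.5) = 1.024
  r_corr = 5.097 + 1.024 = 6.121 μm/a
Convert to mass loss: 6.121 μm/a × 7.14 g/cm³ = 43.7 g·m⁻²·a⁻¹

r_corr = 43.7 g·m⁻²·a⁻¹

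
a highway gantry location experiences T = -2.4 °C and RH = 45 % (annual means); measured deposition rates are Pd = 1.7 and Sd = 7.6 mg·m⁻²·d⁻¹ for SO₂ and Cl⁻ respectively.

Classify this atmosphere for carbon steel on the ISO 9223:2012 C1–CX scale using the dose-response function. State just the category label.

carbon steel: f(T) = +0.150·(T−10) [T≤10 °C] = -1.8600
  SO₂ term: 1.77·1.7^0.52·exp(0.02·45-1.8600) = 0.8931
  Cl⁻ term: 0.102·7.6^0.62·exp(0.033·45+0.04·-2.4) = 1.439
  sum: 0.8931 + 1.439 → r_corr = 2.332 μm/a
2.33 μm/a falls in (1.3, 25] for carbon steel → category C2

C2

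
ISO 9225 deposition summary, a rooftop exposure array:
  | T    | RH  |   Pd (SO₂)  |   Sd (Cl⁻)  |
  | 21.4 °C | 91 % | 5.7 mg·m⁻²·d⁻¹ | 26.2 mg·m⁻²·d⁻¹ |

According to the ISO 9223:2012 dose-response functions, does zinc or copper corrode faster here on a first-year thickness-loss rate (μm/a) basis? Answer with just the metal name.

copper

zinc: f(T) = -0.071·(T−10) [T>10 °C] = -0.8094
  sulphur-dioxide contribution → 0.8121 μm/a
  chloride contribution → 1.438 μm/a
  total first-year rate 2.25 μm/a
copper: f(T) = -0.080·(T−10) [T>10 °C] = -0.9120
  sulphur-dioxide contribution → 0.7185 μm/a
  chloride contribution → 1.87 μm/a
  ⇒ r_corr(copper) = 2.588 μm/a
Ordering by μm/a: copper (2.59) > zinc (2.25)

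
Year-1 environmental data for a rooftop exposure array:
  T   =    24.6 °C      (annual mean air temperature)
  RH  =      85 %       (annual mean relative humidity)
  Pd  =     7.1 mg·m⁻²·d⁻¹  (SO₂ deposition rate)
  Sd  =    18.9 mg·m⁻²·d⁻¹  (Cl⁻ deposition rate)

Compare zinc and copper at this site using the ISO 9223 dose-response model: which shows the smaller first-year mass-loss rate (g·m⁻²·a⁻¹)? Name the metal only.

zinc

zinc: f(T) = -0.071·(T−10) [T>10 °C] = -1.0366
  Pd branch = 0.0129·Pd^0.44·e^(0.046·RH+f) = 0.5408 μm/a
  Cl⁻ term: 0.0175·18.9^0.57·exp(0.008·85+0.085·24.6) = 1.493
  r_corr = 0.5408 + 1.493 = 2.034 μm/a
  mass loss = 2.034 μm/a × 7.14 g/cm³ = 14.52 g·m⁻²·a⁻¹
copper: temperature factor f = -0.080·(14.6) = -1.1680
  SO₂ term: 0.0053·7.1^0.26·exp(0.059·85-1.1680) = 0.4134
  Sd branch = 0.01025·Sd^0.27·e^(0.036·RH+0.049·T) = 1.614 μm/a
  sum: 0.4134 + 1.614 → r_corr = 2.027 μm/a
  mass loss = 2.027 μm/a × 8.96 g/cm³ = 18.16 g·m⁻²·a⁻¹
Ordering by g·m⁻²·a⁻¹: copper (18.2) > zinc (14.5)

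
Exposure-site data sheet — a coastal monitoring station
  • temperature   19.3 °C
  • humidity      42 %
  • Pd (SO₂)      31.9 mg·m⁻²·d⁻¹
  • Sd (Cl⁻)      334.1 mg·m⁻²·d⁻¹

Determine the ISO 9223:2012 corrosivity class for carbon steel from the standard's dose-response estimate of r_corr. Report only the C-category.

carbon steel: f(T) = -0.054·(T−10) [T>10 °C] = -0.5022
  SO₂ term: 1.77·31.9^0.52·exp(0.02·42-0.5022) = 15.02
  Cl⁻ term: 0.102·334.1^0.62·exp(0.033·42+0.04·19.3) = 32.4
  sum: 15.02 + 32.4 → r_corr = 47.42 μm/a
ISO 9223 Table 2 (carbon steel): 25 < 47.4 ≤ 50 μm/a ⇒ C3

C3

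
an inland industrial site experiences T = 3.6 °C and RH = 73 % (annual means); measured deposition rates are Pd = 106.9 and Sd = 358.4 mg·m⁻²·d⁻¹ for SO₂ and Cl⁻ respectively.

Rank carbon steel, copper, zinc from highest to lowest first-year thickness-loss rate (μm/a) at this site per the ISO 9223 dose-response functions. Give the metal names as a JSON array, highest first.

carbon steel: T≤10 °C ⇒ hinge +0.150·(3.6−10) = -0.9600
  SO₂ term: 1.77·106.9^0.52·exp(0.02·73-0.9600) = 33.13
  Cl⁻ term: 0.102·358.4^0.62·exp(0.033·73+0.04·3.6) = 50.24
  sum: 33.13 + 50.24 → r_corr = 83.37 μm/a
copper: temperature factor f = +0.126·(-6.4) = -0.8064
  Pd branch = 0.0053·Pd^0.26·e^(0.059·RH+f) = 0.5917 μm/a
  Sd branch = 0.01025·Sd^0.27·e^(0.036·RH+0.049·T) = 0.8286 μm/a
  sum: 0.5917 + 0.8286 → r_corr = 1.42 μm/a
zinc: T≤10 °C ⇒ hinge +0.038·(3.6−10) = -0.2432
  Pd branch = 0.0129·Pd^0.44·e^(0.046·RH+f) = 2.27 μm/a
  Sd branch = 0.0175·Sd^0.57·e^(0.008·RH+0.085·T) = 1.218 μm/a
  r_corr = 2.27 + 1.218 = 3.488 μm/a
Ordering by μm/a: carbon steel (83.4) > zinc (3.49) > copper (1.42)

["carbon steel", "zinc", "copper"]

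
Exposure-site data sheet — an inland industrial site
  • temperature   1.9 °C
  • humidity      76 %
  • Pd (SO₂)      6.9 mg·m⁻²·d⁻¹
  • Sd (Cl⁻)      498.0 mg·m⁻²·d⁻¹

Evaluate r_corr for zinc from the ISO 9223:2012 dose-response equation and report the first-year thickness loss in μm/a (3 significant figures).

zinc: temperature factor f = +0.038·(-8.1) = -0.3078
  Pd branch = 0.0129·Pd^0.44·e^(0.046·RH+f) = 0.7316 μm/a
  Sd branch = 0.0175·Sd^0.57·e^(0.008·RH+0.085·T) = 1.302 μm/a
  r_corr = 0.7316 + 1.302 = 2.034 μm/a

r_corr = 2.03 μm/a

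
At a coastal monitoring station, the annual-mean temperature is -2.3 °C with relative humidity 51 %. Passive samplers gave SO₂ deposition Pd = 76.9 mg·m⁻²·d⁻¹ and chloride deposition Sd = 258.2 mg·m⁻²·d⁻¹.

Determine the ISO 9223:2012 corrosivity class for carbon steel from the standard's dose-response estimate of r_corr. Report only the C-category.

C2

carbon steel: temperature factor f = +0.150·(-12.3) = -1.8450
  sulphur-dioxide contribution → 7.419 μm/a
  chloride contribution → 15.67 μm/a
  ⇒ r_corr(carbon steel) = 23.09 μm/a
Category bounds: 1.3…25 μm/a bracket r_corr ⇒ C2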